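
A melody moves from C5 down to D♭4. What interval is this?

major seventh

Descending from C5 to Db4 is the same interval as ascending Db4 to C5.
D to C spans seven letter names (D-E-F-G-A-B-C), so the interval is some kind of seventh.
Db4 to C5 is 11 semitones, matching the major seventh exactly, so the quality is major.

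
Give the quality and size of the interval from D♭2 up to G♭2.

perfect fourth

D to G spans four letter names (D-E-F-G), so the interval is some kind of fourth.
Db2 to Gb2 is 5 semitones, matching the perfect fourth exactly, so the quality is perfect.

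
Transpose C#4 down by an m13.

Six letters down from C (plus an octave) reaches E.
Moving 20 semitones down from C#4 (the size of a minor thirteenth) reaches E#2.

E#2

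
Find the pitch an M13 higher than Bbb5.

Gb7

Six letters up from B (plus an octave) reaches G.
A major thirteenth spans 21 semitones, so from Bbb5 the target pitch is Gb7.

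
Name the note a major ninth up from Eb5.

Two letters up from E (plus an octave) reaches F.
A major ninth is 14 semitones; 14 semitones up from Eb5 gives F6.

F6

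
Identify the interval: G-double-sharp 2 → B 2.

G to B spans three letter names (G-A-B), so the interval is some kind of third.
The major third is 4 semitones; here we have 2, two semitones narrower: diminished.

diminished third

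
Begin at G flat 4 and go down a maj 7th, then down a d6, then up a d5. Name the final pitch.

A major seventh down from Gb4 is Abb3.
Abb3 down a diminished sixth → C3 (7 semitones).
A diminished fifth up from C3 is Gb3.

G flat 3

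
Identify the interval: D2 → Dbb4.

D to D is the same letter name, plus 2 octaves, so the interval is some kind of fifteenth.
D2 to Dbb4 spans 22 semitones — two semitones narrower than the perfect fifteenth (24) — giving a doubly diminished fifteenth.
(Equivalently, a compound doubly diminished octave: a doubly diminished octave plus an octave.)

dd15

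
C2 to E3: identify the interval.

M10

C to E spans three letter names (C-D-E), plus an octave — that makes it a tenth of some quality.
The major tenth spans 16 semitones, and C2 to E3 is exactly 16 semitones — so this is a major tenth.
(Equivalently, a compound major third: a major third plus an octave.)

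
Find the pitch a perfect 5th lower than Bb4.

Five letter names down from B: E.
A perfect fifth is 7 semitones; 7 semitones down from Bb4 gives Eb4.

Eb4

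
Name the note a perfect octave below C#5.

The letter stays C (same as the start), shifted an octave down.
A perfect octave is 12 semitones; 12 semitones down from C#5 gives C#4.

C#4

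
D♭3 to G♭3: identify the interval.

perfect 4th

D to G spans four letter names (D-E-F-G) — that makes it a fourth of some quality.
Db3 to Gb3 is 5 semitones, matching the perfect fourth exactly, so the quality is perfect.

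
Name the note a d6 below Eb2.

Counting six letter names down from E lands on G.
A diminished sixth is 7 semitones; 7 semitones down from Eb2 gives G#1.

G#1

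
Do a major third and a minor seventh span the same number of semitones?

No

A major third is 4 semitones but a minor seventh is 10 semitones — different sizes.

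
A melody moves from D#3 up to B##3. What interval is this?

A6

D to B spans six letter names (D-E-F-G-A-B): a sixth.
A major sixth would be 9 semitones; D#3 to B##3 is 10, one semitone wider, so the interval is augmented.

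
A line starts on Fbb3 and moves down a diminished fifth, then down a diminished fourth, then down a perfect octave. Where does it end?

A diminished fifth down from Fbb3 is Bbb2.
A diminished fourth down from Bbb2 is F2.
F2 down a perfect octave → F1 (12 semitones).

F1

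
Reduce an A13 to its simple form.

augmented sixth

Take out an octave (7 from the number): 13 − 7 = 6.
That makes an augmented thirteenth a compound augmented sixth — an octave plus an augmented sixth.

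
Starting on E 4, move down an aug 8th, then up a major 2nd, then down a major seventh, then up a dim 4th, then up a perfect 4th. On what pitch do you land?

F double-flat 3

Down an augmented octave from E4: Eb3 (13 semitones down).
A major second up from Eb3 is F3.
A major seventh down from F3 is Gb2.
Gb2 up a diminished fourth → Cbb3 (4 semitones).
Up a perfect fourth from Cbb3: Fbb3 (5 semitones up).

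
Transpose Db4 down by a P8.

Db3

An octave keeps the letter name D, an octave down from D.
A perfect octave spans 12 semitones, so from Db4 the target pitch is Db3.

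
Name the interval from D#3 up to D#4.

D to D is the same letter name, plus an octave — that makes it an octave of some quality.
The perfect octave spans 12 semitones, and D#3 to D#4 is exactly 12 semitones — so this is a perfect octave.

perfect 8th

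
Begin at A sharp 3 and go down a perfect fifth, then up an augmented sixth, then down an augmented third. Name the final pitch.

G sharp 3

Down a perfect fifth from A#3: D#3 (7 semitones down).
An augmented sixth up from D#3 is B##3.
An augmented third down from B##3 is G#3.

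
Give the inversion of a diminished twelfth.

augmented 4th

First reduce the compound diminished twelfth to its simple form, a diminished fifth.
The rule of nine gives the new number: 9 − 5 = 4, so a fifth becomes a fourth.
The quality also flips — diminished becomes augmented — giving an augmented fourth.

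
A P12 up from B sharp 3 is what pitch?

Five letters up from B (plus an octave) reaches F.
A perfect twelfth spans 19 semitones, so from B#3 the target pitch is F##5.

F double-sharp 5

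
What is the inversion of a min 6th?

major third

The rule of nine gives the new number: 9 − 6 = 3, so a sixth becomes a third.
The quality also flips — minor becomes major — giving a major third.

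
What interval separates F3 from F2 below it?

perfect octave

Descending from F3 to F2 is the same interval as ascending F2 to F3.
F to F is the same letter name, plus an octave: an octave.
The perfect octave spans 12 semitones, and F2 to F3 is exactly 12 semitones — so this is a perfect octave.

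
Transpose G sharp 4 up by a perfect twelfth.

D sharp 6

Five letters up from G (plus an octave) reaches D.
Moving 19 semitones up from G#4 (the size of a perfect twelfth) reaches D#6.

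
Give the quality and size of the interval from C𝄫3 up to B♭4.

C to B spans seven letter names (C-D-E-F-G-A-B), plus an octave: a fourteenth.
Cbb3 to Bb4 spans 24 semitones — one semitone wider than the major fourteenth (23) — giving an augmented fourteenth.
(Equivalently, a compound augmented seventh: an augmented seventh plus an octave.)

augmented 14th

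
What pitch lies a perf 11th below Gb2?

The eleventh's letter: G down four letter names plus an octave → D.
A perfect eleventh is 17 semitones; 17 semitones down from Gb2 gives Db1.

Db1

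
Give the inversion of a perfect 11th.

perfect 5th

First reduce the compound perfect eleventh to its simple form, a perfect fourth.
Interval numbers invert to sum to nine: 4 + 5 = 9, so a fourth inverts to a fifth.
The quality also flips — perfect stays perfect — giving a perfect fifth.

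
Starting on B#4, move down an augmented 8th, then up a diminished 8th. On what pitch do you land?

Bb4

An augmented octave down from B#4 is B3.
B3 up a diminished octave → Bb4 (11 semitones).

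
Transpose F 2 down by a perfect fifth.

The fifth takes the letter from F down to B.
Moving 7 semitones down from F2 (the size of a perfect fifth) reaches Bb1.

B flat 1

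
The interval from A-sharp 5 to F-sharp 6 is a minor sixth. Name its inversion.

Interval numbers invert to sum to nine: 6 + 3 = 9, so a sixth inverts to a third.
The quality also flips — minor becomes major — giving a major third.

M3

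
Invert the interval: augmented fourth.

Interval numbers invert to sum to nine: 4 + 5 = 9, so a fourth inverts to a fifth.
The quality also flips — augmented becomes diminished — giving a diminished fifth.

diminished 5th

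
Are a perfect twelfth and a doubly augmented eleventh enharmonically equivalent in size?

Yes

A perfect twelfth = 19 semitones = a doubly augmented eleventh; enharmonically equal.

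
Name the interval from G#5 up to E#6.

M6

G to E spans six letter names (G-A-B-C-D-E), so the interval is some kind of sixth.
Counting semitones, G#5→E#6 is 9, which is the major sixth.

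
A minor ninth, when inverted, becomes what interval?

major 7th

First reduce the compound minor ninth to its simple form, a minor second.
Inverted interval numbers add to nine, so a second pairs with a seventh (2 + 7 = 9).
And minor becomes major under inversion, so we get a major seventh.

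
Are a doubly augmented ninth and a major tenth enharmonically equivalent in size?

Both span 16 semitones: a doubly augmented ninth and a major tenth are the same chromatic distance.

Yes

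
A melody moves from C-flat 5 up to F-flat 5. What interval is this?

C to F spans four letter names (C-D-E-F): a fourth.
The perfect fourth spans 5 semitones, and Cb5 to Fb5 is exactly 5 semitones — so this is a perfect fourth.

perfect fourth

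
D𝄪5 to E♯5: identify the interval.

m2

D to E spans two letter names (D-E), so the interval is some kind of second.
A major second would be 2 semitones, but D##5 to E#5 is 1 — one semitone narrower, making it a minor second.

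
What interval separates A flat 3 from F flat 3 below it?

Descending from Ab3 to Fb3 is the same interval as ascending Fb3 to Ab3.
F to A spans three letter names (F-G-A): a third.
Counting semitones, Fb3→Ab3 is 4, which is the major third.

major 3rd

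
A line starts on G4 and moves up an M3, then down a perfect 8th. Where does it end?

B3

Up a major third from G4: B4 (4 semitones up).
Down a perfect octave from B4: B3 (12 semitones down).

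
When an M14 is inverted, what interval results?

minor 2nd

First reduce the compound major fourteenth to its simple form, a major seventh.
Inverted interval numbers add to nine, so a seventh pairs with a second (7 + 2 = 9).
Quality inverts too: major becomes minor. That makes the inversion a minor second.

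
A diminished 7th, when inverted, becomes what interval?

augmented second

Inverted interval numbers add to nine, so a seventh pairs with a second (7 + 2 = 9).
Quality inverts too: diminished becomes augmented. That makes the inversion an augmented second.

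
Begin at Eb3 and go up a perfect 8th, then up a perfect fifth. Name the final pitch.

Bb4

Up a perfect octave from Eb3: Eb4 (12 semitones up).
A perfect fifth up from Eb4 is Bb4.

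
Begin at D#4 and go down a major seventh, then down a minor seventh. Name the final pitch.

Down a major seventh from D#4: E3 (11 semitones down).
A minor seventh down from E3 is F#2.

F#2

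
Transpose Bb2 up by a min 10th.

The tenth's letter: B up three letter names plus an octave → D.
A minor tenth spans 15 semitones, so from Bb2 the target pitch is Db4.

Db4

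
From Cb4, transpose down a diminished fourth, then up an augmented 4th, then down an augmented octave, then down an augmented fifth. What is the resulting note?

A diminished fourth down from Cb4 is G3.
Up an augmented fourth from G3: C#4 (6 semitones up).
An augmented octave down from C#4 is C3.
An augmented fifth down from C3 is Fb2.

Fb2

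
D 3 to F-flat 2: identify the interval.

Descending from D3 to Fb2 is the same interval as ascending Fb2 to D3.
F to D spans six letter names (F-G-A-B-C-D): a sixth.
The major sixth is 9 semitones; here we have 10, one semitone wider: augmented.

augmented sixth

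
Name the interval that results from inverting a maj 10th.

m6

First reduce the compound major tenth to its simple form, a major third.
Interval numbers invert to sum to nine: 3 + 6 = 9, so a third inverts to a sixth.
Quality inverts too: major becomes minor. That makes the inversion a minor sixth.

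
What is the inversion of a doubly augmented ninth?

First reduce the compound doubly augmented ninth to its simple form, a doubly augmented second.
The rule of nine gives the new number: 9 − 2 = 7, so a second becomes a seventh.
Quality inverts too: doubly augmented becomes doubly diminished. That makes the inversion a doubly diminished seventh.

doubly diminished 7th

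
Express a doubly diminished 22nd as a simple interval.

doubly diminished 8th

Subtracting seven from the interval number removes an octave: 22 − 14 = 8.
That makes a doubly diminished twenty-second a compound doubly diminished octave — 2 octaves plus a doubly diminished octave.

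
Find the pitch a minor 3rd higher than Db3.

Counting three letter names up from D lands on F.
A minor third is 3 semitones; 3 semitones up from Db3 gives Fb3.

Fb3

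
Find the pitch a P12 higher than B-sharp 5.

F-double-sharp 7

Five letters up from B (plus an octave) reaches F.
A perfect twelfth is 19 semitones; 19 semitones up from B#5 gives F##7.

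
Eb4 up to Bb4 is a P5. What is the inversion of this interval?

perfect 4th

Interval numbers invert to sum to nine: 5 + 4 = 9, so a fifth inverts to a fourth.
The quality also flips — perfect stays perfect — giving a perfect fourth.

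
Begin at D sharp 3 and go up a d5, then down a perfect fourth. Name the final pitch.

E 3

A diminished fifth up from D#3 is A3.
A perfect fourth down from A3 is E3.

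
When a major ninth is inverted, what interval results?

First reduce the compound major ninth to its simple form, a major second.
The rule of nine gives the new number: 9 − 2 = 7, so a second becomes a seventh.
Quality inverts too: major becomes minor. That makes the inversion a minor seventh.

minor seventh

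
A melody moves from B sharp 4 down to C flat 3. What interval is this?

doubly augmented fourteenth

Descending from B#4 to Cb3 is the same interval as ascending Cb3 to B#4.
C to B spans seven letter names (C-D-E-F-G-A-B), plus an octave: a fourteenth.
Cb3 to B#4 spans 25 semitones — two semitones wider than the major fourteenth (23) — giving a doubly augmented fourteenth.
(Equivalently, a compound doubly augmented seventh: a doubly augmented seventh plus an octave.)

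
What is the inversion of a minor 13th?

M3

First reduce the compound minor thirteenth to its simple form, a minor sixth.
Inverted interval numbers add to nine, so a sixth pairs with a third (6 + 3 = 9).
The quality also flips — minor becomes major — giving a major third.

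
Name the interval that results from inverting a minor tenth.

First reduce the compound minor tenth to its simple form, a minor third.
The rule of nine gives the new number: 9 − 3 = 6, so a third becomes a sixth.
The quality also flips — minor becomes major — giving a major sixth.

M6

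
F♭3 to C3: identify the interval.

diminished 4th

Descending from Fb3 to C3 is the same interval as ascending C3 to Fb3.
C to F spans four letter names (C-D-E-F) — that makes it a fourth of some quality.
The perfect fourth is 5 semitones; here we have 4, one semitone narrower: diminished.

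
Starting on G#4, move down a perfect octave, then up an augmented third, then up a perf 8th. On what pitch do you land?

B##4

A perfect octave down from G#4 is G#3.
G#3 up an augmented third → B##3 (5 semitones).
A perfect octave up from B##3 is B##4.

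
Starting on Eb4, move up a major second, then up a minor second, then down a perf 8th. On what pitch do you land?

A major second up from Eb4 is F4.
Up a minor second from F4: Gb4 (1 semitone up).
Down a perfect octave from Gb4: Gb3 (12 semitones down).

Gb3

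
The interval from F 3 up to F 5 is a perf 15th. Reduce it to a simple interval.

Each octave removed subtracts seven from the number: 15 − 7 = 8.
Quality carries through unchanged, so the simple form is a perfect octave.

P8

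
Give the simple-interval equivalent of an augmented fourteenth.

augmented seventh

Take out an octave (7 from the number): 14 − 7 = 7.
That makes an augmented fourteenth a compound augmented seventh — an octave plus an augmented seventh.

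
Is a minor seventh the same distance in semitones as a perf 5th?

A minor seventh is 10 semitones but a perfect fifth is 7 semitones — different sizes.

No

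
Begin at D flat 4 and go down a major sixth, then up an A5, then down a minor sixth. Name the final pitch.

Down a major sixth from Db4: Fb3 (9 semitones down).
An augmented fifth up from Fb3 is C4.
A minor sixth down from C4 is E3.

E 3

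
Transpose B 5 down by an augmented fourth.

F 5

Four letter names down from B: F.
An augmented fourth is 6 semitones; 6 semitones down from B5 gives F5.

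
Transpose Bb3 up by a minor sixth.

Counting six letter names up from B lands on G.
A minor sixth spans 8 semitones, so from Bb3 the target pitch is Gb4.

Gb4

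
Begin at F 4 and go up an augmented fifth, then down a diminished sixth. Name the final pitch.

E double-sharp 4

F4 up an augmented fifth → C#5 (8 semitones).
Down a diminished sixth from C#5: E##4 (7 semitones down).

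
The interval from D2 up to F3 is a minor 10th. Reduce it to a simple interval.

Each octave removed subtracts seven from the number: 10 − 7 = 3.
Quality carries through unchanged, so the simple form is a minor third.

minor 3rd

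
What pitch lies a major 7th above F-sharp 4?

E-sharp 5

Seven letter names up from F: E.
A major seventh is 11 semitones; 11 semitones up from F#4 gives E#5.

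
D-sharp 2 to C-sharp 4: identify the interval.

D to C spans seven letter names (D-E-F-G-A-B-C), plus an octave: a fourteenth.
At 22 semitones, D#2→C#4 falls one short of a major fourteenth: minor.
(Equivalently, a compound minor seventh: a minor seventh plus an octave.)

minor 14th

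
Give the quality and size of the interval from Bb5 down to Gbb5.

Descending from Bb5 to Gbb5 is the same interval as ascending Gbb5 to Bb5.
G to B spans three letter names (G-A-B): a third.
The major third is 4 semitones; here we have 5, one semitone wider: augmented.

augmented 3rd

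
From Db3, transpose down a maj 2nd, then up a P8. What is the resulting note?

Cb4

A major second down from Db3 is Cb3.
Cb3 up a perfect octave → Cb4 (12 semitones).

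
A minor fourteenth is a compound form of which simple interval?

Take out an octave (7 from the number): 14 − 7 = 7.
So a minor fourteenth is an octave plus a minor seventh. The quality is unchanged.

minor seventh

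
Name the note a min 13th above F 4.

Counting six letter names plus an octave up from F lands on D.
A minor thirteenth is 20 semitones; 20 semitones up from F4 gives Db6.

D flat 6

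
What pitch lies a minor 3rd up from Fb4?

Abb4

The third takes the letter from F up to A.
Moving 3 semitones up from Fb4 (the size of a minor third) reaches Abb4.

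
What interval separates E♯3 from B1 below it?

augmented eleventh

Descending from E#3 to B1 is the same interval as ascending B1 to E#3.
B to E spans four letter names (B-C-D-E), plus an octave, so the interval is some kind of eleventh.
A perfect eleventh would be 17 semitones; B1 to E#3 is 18, one semitone wider, so the interval is augmented.
(Equivalently, a compound augmented fourth: an augmented fourth plus an octave.)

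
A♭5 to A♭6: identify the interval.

perfect octave

A to A is the same letter name, plus an octave: an octave.
The perfect octave spans 12 semitones, and Ab5 to Ab6 is exactly 12 semitones — so this is a perfect octave.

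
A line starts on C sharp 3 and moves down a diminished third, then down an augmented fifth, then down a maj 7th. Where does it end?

C#3 down a diminished third → A##2 (2 semitones).
A##2 down an augmented fifth → D#2 (8 semitones).
Down a major seventh from D#2: E1 (11 semitones down).

E 1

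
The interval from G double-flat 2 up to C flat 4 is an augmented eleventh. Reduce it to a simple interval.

A4

Subtracting seven from the interval number removes an octave: 11 − 7 = 4.
Quality carries through unchanged, so the simple form is an augmented fourth.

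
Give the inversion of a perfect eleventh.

First reduce the compound perfect eleventh to its simple form, a perfect fourth.
Interval numbers invert to sum to nine: 4 + 5 = 9, so a fourth inverts to a fifth.
The quality also flips — perfect stays perfect — giving a perfect fifth.

P5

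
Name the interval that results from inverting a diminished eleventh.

First reduce the compound diminished eleventh to its simple form, a diminished fourth.
The rule of nine gives the new number: 9 − 4 = 5, so a fourth becomes a fifth.
Quality inverts too: diminished becomes augmented. That makes the inversion an augmented fifth.

augmented 5th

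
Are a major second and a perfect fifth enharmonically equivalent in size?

No

A major second spans 2 semitones; a perfect fifth spans 7 semitones. They differ by 5.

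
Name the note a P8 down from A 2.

The letter stays A (same as the start), shifted an octave down.
A perfect octave spans 12 semitones, so from A2 the target pitch is A1.

A 1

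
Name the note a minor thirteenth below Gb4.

Bb2

Six letters down from G (plus an octave) reaches B.
A minor thirteenth spans 20 semitones, so from Gb4 the target pitch is Bb2.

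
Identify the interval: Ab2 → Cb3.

A to C spans three letter names (A-B-C) — that makes it a third of some quality.
A major third would be 4 semitones, but Ab2 to Cb3 is 3 — one semitone narrower, making it a minor third.

minor 3rd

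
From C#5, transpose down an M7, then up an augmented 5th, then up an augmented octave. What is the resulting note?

C#5 down a major seventh → D4 (11 semitones).
Up an augmented fifth from D4: A#4 (8 semitones up).
Up an augmented octave from A#4: A##5 (13 semitones up).

A##5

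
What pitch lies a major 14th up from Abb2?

Seven letters up from A (plus an octave) reaches G.
Moving 23 semitones up from Abb2 (the size of a major fourteenth) reaches Gb4.

Gb4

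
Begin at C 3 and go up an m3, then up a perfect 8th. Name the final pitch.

C3 up a minor third → Eb3 (3 semitones).
Eb3 up a perfect octave → Eb4 (12 semitones).

E flat 4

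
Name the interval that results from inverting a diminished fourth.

Interval numbers invert to sum to nine: 4 + 5 = 9, so a fourth inverts to a fifth.
Quality inverts too: diminished becomes augmented. That makes the inversion an augmented fifth.

augmented fifth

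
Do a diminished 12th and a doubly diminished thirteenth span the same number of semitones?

Both span 18 semitones: a diminished twelfth and a doubly diminished thirteenth are the same chromatic distance.

Yes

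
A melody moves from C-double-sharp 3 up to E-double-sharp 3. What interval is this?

major third

C to E spans three letter names (C-D-E), so the interval is some kind of third.
C##3 to E##3 is 4 semitones, matching the major third exactly, so the quality is major.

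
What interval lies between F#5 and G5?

minor 2nd

F to G spans two letter names (F-G): a second.
F#5 to G5 is 1 semitone, a half step short of the major second (2), so this is minor.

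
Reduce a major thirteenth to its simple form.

Each octave removed subtracts seven from the number: 13 − 7 = 6.
So a major thirteenth is an octave plus a major sixth. The quality is unchanged.

M6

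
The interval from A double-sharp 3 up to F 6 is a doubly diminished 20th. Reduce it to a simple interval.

Take out 2 octaves (14 from the number): 20 − 14 = 6.
So a doubly diminished twentieth is 2 octaves plus a doubly diminished sixth. The quality is unchanged.

dd6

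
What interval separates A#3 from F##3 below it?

minor third

Descending from A#3 to F##3 is the same interval as ascending F##3 to A#3.
F to A spans three letter names (F-G-A): a third.
At 3 semitones, F##3→A#3 falls one short of a major third: minor.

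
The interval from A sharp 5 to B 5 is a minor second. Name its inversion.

Inverted interval numbers add to nine, so a second pairs with a seventh (2 + 7 = 9).
The quality also flips — minor becomes major — giving a major seventh.

major seventh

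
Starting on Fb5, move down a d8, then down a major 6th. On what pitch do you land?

Fb5 down a diminished octave → F4 (11 semitones).
Down a major sixth from F4: Ab3 (9 semitones down).

Ab3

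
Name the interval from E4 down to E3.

perfect octave

Descending from E4 to E3 is the same interval as ascending E3 to E4.
E to E is the same letter name, plus an octave: an octave.
E3 to E4 is 12 semitones, matching the perfect octave exactly, so the quality is perfect.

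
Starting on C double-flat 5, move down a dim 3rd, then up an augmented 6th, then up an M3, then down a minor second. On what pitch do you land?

G double-sharp 5

A diminished third down from Cbb5 is Ab4.
Ab4 up an augmented sixth → F#5 (10 semitones).
F#5 up a major third → A#5 (4 semitones).
A#5 down a minor second → G##5 (1 semitone).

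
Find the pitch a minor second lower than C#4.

B#3

Two letter names down from C: B.
A minor second spans 1 semitone, so from C#4 the target pitch is B#3.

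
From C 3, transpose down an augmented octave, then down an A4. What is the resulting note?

Down an augmented octave from C3: Cb2 (13 semitones down).
An augmented fourth down from Cb2 is Gbb1.

G double-flat 1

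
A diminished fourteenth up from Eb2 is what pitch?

Dbb4

Counting seven letter names plus an octave up from E lands on D.
Moving 21 semitones up from Eb2 (the size of a diminished fourteenth) reaches Dbb4.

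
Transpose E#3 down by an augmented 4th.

Four letter names down from E: B.
An augmented fourth spans 6 semitones, so from E#3 the target pitch is B2.

B2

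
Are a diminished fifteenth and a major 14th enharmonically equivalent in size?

Both span 23 semitones: a diminished fifteenth and a major fourteenth are the same chromatic distance.

Yes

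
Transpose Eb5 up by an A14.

Seven letters up from E (plus an octave) reaches D.
An augmented fourteenth spans 24 semitones, so from Eb5 the target pitch is D#7.

D#7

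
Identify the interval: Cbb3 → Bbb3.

C to B spans seven letter names (C-D-E-F-G-A-B): a seventh.
Cbb3 to Bbb3 is 11 semitones, matching the major seventh exactly, so the quality is major.

major seventh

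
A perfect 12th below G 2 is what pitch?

Counting five letter names plus an octave down from G lands on C.
Moving 19 semitones down from G2 (the size of a perfect twelfth) reaches C1.

C 1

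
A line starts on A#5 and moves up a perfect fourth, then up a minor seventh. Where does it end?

A#5 up a perfect fourth → D#6 (5 semitones).
Up a minor seventh from D#6: C#7 (10 semitones up).

C#7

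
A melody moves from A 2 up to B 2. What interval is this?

A to B spans two letter names (A-B) — that makes it a second of some quality.
The major second spans 2 semitones, and A2 to B2 is exactly 2 semitones — so this is a major second.

M2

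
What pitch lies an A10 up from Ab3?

The tenth's letter: A up three letter names plus an octave → C.
An augmented tenth spans 17 semitones, so from Ab3 the target pitch is C#5.

C#5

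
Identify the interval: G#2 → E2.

M3

Descending from G#2 to E2 is the same interval as ascending E2 to G#2.
E to G spans three letter names (E-F-G), so the interval is some kind of third.
The major third spans 4 semitones, and E2 to G#2 is exactly 4 semitones — so this is a major third.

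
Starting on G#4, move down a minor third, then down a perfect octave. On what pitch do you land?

A minor third down from G#4 is E#4.
Down a perfect octave from E#4: E#3 (12 semitones down).

E#3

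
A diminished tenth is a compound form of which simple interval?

diminished third

Subtracting seven from the interval number removes an octave: 10 − 7 = 3.
That makes a diminished tenth a compound diminished third — an octave plus a diminished third.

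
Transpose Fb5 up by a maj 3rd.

Ab5

Counting three letter names up from F lands on A.
A major third is 4 semitones; 4 semitones up from Fb5 gives Ab5.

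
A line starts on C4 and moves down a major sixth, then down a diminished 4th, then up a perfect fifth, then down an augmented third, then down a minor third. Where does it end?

Down a major sixth from C4: Eb3 (9 semitones down).
A diminished fourth down from Eb3 is B2.
Up a perfect fifth from B2: F#3 (7 semitones up).
F#3 down an augmented third → Db3 (5 semitones).
A minor third down from Db3 is Bb2.

Bb2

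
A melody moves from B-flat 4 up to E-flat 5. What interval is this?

perfect fourth

B to E spans four letter names (B-C-D-E), so the interval is some kind of fourth.
Counting semitones, Bb4→Eb5 is 5, which is the perfect fourth.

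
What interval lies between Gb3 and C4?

augmented fourth

G to C spans four letter names (G-A-B-C) — that makes it a fourth of some quality.
A perfect fourth would be 5 semitones; Gb3 to C4 is 6, one semitone wider, so the interval is augmented.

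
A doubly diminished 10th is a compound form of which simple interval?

Each octave removed subtracts seven from the number: 10 − 7 = 3.
Quality carries through unchanged, so the simple form is a doubly diminished third.

doubly diminished third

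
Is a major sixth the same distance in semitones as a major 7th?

No

9 semitones (major sixth) vs 11 semitones (major seventh): not equal.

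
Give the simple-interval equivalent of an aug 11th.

augmented 4th

Subtracting seven from the interval number removes an octave: 11 − 7 = 4.
So an augmented eleventh is an octave plus an augmented fourth. The quality is unchanged.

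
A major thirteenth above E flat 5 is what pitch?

Six letters up from E (plus an octave) reaches C.
A major thirteenth spans 21 semitones, so from Eb5 the target pitch is C7.

C 7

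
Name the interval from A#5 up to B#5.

A to B spans two letter names (A-B), so the interval is some kind of second.
A#5 to B#5 is 2 semitones, matching the major second exactly, so the quality is major.

major second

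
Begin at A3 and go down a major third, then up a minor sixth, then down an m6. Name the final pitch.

F3

A3 down a major third → F3 (4 semitones).
A minor sixth up from F3 is Db4.
Db4 down a minor sixth → F3 (8 semitones).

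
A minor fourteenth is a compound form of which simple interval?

m7

Take out an octave (7 from the number): 14 − 7 = 7.
Quality carries through unchanged, so the simple form is a minor seventh.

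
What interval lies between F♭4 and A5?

F to A spans three letter names (F-G-A), plus an octave, so the interval is some kind of tenth.
A major tenth would be 16 semitones; Fb4 to A5 is 17, one semitone wider, so the interval is augmented.
(Equivalently, a compound augmented third: an augmented third plus an octave.)

augmented 10th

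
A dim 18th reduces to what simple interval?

Each octave removed subtracts seven from the number: 18 − 14 = 4.
So a diminished eighteenth is 2 octaves plus a diminished fourth. The quality is unchanged.

diminished 4th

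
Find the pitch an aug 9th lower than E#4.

Two letters down from E (plus an octave) reaches D.
Moving 15 semitones down from E#4 (the size of an augmented ninth) reaches D3.

D3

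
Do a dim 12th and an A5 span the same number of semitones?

No

18 semitones (diminished twelfth) vs 8 semitones (augmented fifth): not equal.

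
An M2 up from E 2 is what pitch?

Two letter names up from E: F.
Moving 2 semitones up from E2 (the size of a major second) reaches F#2.

F-sharp 2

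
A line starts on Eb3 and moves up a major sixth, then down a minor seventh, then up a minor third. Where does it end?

Eb3 up a major sixth → C4 (9 semitones).
Down a minor seventh from C4: D3 (10 semitones down).
Up a minor third from D3: F3 (3 semitones up).

F3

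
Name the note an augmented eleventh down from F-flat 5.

Four letters down from F (plus an octave) reaches C.
An augmented eleventh is 18 semitones; 18 semitones down from Fb5 gives Cbb4.

C-double-flat 4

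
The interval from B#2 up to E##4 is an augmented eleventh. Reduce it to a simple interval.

Take out an octave (7 from the number): 11 − 7 = 4.
Quality carries through unchanged, so the simple form is an augmented fourth.

augmented 4th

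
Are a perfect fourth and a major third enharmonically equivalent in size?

A perfect fourth is 5 semitones but a major third is 4 semitones — different sizes.

No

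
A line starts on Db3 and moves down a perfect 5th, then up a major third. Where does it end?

Down a perfect fifth from Db3: Gb2 (7 semitones down).
Up a major third from Gb2: Bb2 (4 semitones up).

Bb2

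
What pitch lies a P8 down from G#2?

G#1

The letter stays G (same as the start), shifted an octave down.
Moving 12 semitones down from G#2 (the size of a perfect octave) reaches G#1.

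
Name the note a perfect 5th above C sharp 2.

Five letter names up from C: G.
A perfect fifth is 7 semitones; 7 semitones up from C#2 gives G#2.

G sharp 2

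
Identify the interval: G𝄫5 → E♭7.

A13

G to E spans six letter names (G-A-B-C-D-E), plus an octave — that makes it a thirteenth of some quality.
Gbb5 to Eb7 spans 22 semitones — one semitone wider than the major thirteenth (21) — giving an augmented thirteenth.
(Equivalently, a compound augmented sixth: an augmented sixth plus an octave.)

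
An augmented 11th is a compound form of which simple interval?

augmented fourth

Subtracting seven from the interval number removes an octave: 11 − 7 = 4.
That makes an augmented eleventh a compound augmented fourth — an octave plus an augmented fourth.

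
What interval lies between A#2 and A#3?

A to A is the same letter name, plus an octave: an octave.
The perfect octave spans 12 semitones, and A#2 to A#3 is exactly 12 semitones — so this is a perfect octave.

perfect octave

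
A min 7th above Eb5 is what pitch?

Db6

Counting seven letter names up from E lands on D.
Moving 10 semitones up from Eb5 (the size of a minor seventh) reaches Db6.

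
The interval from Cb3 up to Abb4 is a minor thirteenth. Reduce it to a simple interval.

m6

Subtracting seven from the interval number removes an octave: 13 − 7 = 6.
So a minor thirteenth is an octave plus a minor sixth. The quality is unchanged.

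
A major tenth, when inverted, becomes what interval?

First reduce the compound major tenth to its simple form, a major third.
Interval numbers invert to sum to nine: 3 + 6 = 9, so a third inverts to a sixth.
And major becomes minor under inversion, so we get a minor sixth.

minor sixth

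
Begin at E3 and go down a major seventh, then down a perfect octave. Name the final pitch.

Down a major seventh from E3: F2 (11 semitones down).
Down a perfect octave from F2: F1 (12 semitones down).

F1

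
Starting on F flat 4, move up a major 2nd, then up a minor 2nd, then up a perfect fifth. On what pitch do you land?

E double-flat 5

A major second up from Fb4 is Gb4.
Up a minor second from Gb4: Abb4 (1 semitone up).
A perfect fifth up from Abb4 is Ebb5.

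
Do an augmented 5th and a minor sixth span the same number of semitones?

An augmented fifth = 8 semitones = a minor sixth; enharmonically equal.

Yes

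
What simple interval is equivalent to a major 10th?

Take out an octave (7 from the number): 10 − 7 = 3.
That makes a major tenth a compound major third — an octave plus a major third.

M3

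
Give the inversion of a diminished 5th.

augmented fourth

The rule of nine gives the new number: 9 − 5 = 4, so a fifth becomes a fourth.
And diminished becomes augmented under inversion, so we get an augmented fourth.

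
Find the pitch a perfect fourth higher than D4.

Counting four letter names up from D lands on G.
A perfect fourth is 5 semitones; 5 semitones up from D4 gives G4.

G4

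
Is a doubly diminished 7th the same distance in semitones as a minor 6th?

A doubly diminished seventh = 8 semitones = a minor sixth; enharmonically equal.

Yes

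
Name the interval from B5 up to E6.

B to E spans four letter names (B-C-D-E), so the interval is some kind of fourth.
Counting semitones, B5→E6 is 5, which is the perfect fourth.

P4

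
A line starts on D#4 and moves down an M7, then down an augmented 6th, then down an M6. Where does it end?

Bbb1

Down a major seventh from D#4: E3 (11 semitones down).
An augmented sixth down from E3 is Gb2.
A major sixth down from Gb2 is Bbb1.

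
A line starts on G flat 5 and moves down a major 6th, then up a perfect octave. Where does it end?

Down a major sixth from Gb5: Bbb4 (9 semitones down).
Up a perfect octave from Bbb4: Bbb5 (12 semitones up).

B double-flat 5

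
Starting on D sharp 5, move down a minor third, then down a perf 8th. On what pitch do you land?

B sharp 3

Down a minor third from D#5: B#4 (3 semitones down).
A perfect octave down from B#4 is B#3.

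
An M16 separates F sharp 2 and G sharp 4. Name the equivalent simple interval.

major second

Each octave removed subtracts seven from the number: 16 − 14 = 2.
Quality carries through unchanged, so the simple form is a major second.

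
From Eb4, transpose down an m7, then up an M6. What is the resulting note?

Down a minor seventh from Eb4: F3 (10 semitones down).
A major sixth up from F3 is D4.

D4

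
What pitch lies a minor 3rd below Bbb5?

Gb5

Counting three letter names down from B lands on G.
Moving 3 semitones down from Bbb5 (the size of a minor third) reaches Gb5.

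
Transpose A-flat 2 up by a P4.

Four letter names up from A: D.
Moving 5 semitones up from Ab2 (the size of a perfect fourth) reaches Db3.

D-flat 3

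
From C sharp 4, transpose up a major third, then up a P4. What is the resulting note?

A sharp 4

C#4 up a major third → E#4 (4 semitones).
Up a perfect fourth from E#4: A#4 (5 semitones up).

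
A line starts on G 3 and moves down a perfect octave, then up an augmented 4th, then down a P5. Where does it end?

Down a perfect octave from G3: G2 (12 semitones down).
G2 up an augmented fourth → C#3 (6 semitones).
Down a perfect fifth from C#3: F#2 (7 semitones down).

F sharp 2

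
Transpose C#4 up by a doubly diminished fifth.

Gb4

Counting five letter names up from C lands on G.
A doubly diminished fifth spans 5 semitones, so from C#4 the target pitch is Gb4.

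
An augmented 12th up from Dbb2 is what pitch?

Ab3

Counting five letter names plus an octave up from D lands on A.
An augmented twelfth is 20 semitones; 20 semitones up from Dbb2 gives Ab3.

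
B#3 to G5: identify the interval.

diminished 13th

B to G spans six letter names (B-C-D-E-F-G), plus an octave, so the interval is some kind of thirteenth.
A major thirteenth would be 21 semitones; B#3 to G5 is 19, two semitones narrower, so the interval is diminished.
(Equivalently, a compound diminished sixth: a diminished sixth plus an octave.)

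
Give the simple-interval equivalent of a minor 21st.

Subtracting seven from the interval number removes an octave: 21 − 14 = 7.
Quality carries through unchanged, so the simple form is a minor seventh.

m7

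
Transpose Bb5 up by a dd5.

Fbb6

Five letter names up from B: F.
A doubly diminished fifth is 5 semitones; 5 semitones up from Bb5 gives Fbb6.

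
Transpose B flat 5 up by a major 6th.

Six letter names up from B: G.
A major sixth is 9 semitones; 9 semitones up from Bb5 gives G6.

G 6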